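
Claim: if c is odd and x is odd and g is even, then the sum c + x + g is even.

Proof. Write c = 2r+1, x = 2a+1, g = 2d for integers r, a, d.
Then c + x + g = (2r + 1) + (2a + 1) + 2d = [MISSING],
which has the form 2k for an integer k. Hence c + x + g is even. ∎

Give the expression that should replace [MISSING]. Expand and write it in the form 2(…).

2(a + d + r + 1)

(2r + 1) + (2a + 1) + 2d = 2a + 2d + 2r + 2
= 2(a + d + r + 1).
Since a + d + r + 1 is an integer, the sum is of the form 2k for an integer k.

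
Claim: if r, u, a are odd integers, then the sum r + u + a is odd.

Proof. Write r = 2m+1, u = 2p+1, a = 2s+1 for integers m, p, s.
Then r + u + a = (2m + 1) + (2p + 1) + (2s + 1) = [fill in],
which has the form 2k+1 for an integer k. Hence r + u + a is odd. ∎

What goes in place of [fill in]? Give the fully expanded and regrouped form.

2(m + p + s + 1) + 1

Expanding: (2m + 1) + (2p + 1) + (2s + 1) = 2m + 2p + 2s + 3.
Every term except the constant is even, so this is 2(m + p + s + 1) + 1,
and m + p + s + 1 ∈ ℤ gives the required form.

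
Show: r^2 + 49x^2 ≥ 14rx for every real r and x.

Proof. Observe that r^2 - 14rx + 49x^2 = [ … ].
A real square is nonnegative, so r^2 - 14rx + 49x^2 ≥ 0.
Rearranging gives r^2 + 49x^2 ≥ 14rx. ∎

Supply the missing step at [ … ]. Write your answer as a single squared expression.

The leading and trailing coefficients are 1^2 and 7^2, and 14 = 2·1·7, so the trinomial is (r - 7x)^2.
Hence r^2 - 14rx + 49x^2 ≥ 0.

(r - 7x)^2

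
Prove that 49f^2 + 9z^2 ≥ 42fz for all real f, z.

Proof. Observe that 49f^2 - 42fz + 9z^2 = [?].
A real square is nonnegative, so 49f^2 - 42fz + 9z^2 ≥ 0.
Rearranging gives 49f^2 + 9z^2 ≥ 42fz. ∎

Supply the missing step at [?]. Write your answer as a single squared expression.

(7f - 3z)^2

The leading and trailing coefficients are 7^2 and 3^2, and 42 = 2·7·3, so the trinomial is (7f - 3z)^2.
Hence 49f^2 - 42fz + 9z^2 ≥ 0.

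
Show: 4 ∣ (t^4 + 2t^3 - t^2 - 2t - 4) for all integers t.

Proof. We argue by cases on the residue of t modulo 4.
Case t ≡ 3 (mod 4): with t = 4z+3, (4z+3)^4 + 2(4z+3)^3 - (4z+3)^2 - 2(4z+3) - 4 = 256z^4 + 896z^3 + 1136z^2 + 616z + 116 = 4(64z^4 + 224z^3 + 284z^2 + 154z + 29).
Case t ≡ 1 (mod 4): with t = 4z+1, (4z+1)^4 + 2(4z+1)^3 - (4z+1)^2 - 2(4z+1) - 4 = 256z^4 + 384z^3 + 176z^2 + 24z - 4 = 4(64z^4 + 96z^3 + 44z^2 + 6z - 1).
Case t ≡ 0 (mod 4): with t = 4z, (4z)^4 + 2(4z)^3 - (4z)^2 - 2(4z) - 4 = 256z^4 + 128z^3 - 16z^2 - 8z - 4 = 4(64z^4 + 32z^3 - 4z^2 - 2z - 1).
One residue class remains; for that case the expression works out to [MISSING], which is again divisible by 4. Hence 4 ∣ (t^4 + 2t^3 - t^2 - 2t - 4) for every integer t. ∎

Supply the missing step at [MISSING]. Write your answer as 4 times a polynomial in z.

4(64z^4 + 160z^3 + 140z^2 + 50z + 5)

The residues treated are {3, 1, 0}, so the missing case is t ≡ 2 (mod 4); write t = 4z+2.
Then (4z+2)^4 + 2(4z+2)^3 - (4z+2)^2 - 2(4z+2) - 4 = 256z^4 + 640z^3 + 560z^2 + 200z + 20 = 4(64z^4 + 160z^3 + 140z^2 + 50z + 5).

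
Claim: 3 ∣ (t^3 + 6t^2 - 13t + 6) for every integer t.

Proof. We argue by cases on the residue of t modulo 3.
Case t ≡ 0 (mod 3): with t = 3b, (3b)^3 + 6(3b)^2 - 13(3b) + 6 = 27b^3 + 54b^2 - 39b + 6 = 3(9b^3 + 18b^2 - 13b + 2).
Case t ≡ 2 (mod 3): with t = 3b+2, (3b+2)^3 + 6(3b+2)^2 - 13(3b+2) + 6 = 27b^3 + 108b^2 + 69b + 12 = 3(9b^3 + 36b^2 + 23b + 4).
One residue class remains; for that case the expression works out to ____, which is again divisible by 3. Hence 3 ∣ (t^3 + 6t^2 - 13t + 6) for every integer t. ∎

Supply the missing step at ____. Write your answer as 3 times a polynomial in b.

3(9b^3 + 27b^2 + 2b)

The residues treated are {0, 2}, so the missing case is t ≡ 1 (mod 3); write t = 3b+1.
Then (3b+1)^3 + 6(3b+1)^2 - 13(3b+1) + 6 = 27b^3 + 81b^2 + 6b = 3(9b^3 + 27b^2 + 2b).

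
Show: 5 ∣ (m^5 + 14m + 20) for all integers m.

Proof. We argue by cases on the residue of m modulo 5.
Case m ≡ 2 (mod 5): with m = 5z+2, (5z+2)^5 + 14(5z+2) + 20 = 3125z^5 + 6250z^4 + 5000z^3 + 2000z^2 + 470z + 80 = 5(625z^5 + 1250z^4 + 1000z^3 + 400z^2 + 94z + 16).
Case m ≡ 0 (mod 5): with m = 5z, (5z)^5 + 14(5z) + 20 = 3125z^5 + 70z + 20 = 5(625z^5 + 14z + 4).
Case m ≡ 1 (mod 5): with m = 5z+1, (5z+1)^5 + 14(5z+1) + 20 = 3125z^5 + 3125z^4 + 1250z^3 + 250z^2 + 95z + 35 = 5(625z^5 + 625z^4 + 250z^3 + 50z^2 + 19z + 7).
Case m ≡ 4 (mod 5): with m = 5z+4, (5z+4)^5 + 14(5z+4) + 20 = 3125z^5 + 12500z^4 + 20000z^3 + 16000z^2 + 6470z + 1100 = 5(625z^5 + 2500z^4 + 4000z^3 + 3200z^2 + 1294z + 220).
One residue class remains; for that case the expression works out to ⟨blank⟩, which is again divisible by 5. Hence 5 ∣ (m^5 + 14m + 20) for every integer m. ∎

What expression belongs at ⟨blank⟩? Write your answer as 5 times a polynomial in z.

The residues treated are {2, 0, 1, 4}, so the missing case is m ≡ 3 (mod 5); write m = 5z+3.
Then (5z+3)^5 + 14(5z+3) + 20 = 3125z^5 + 9375z^4 + 11250z^3 + 6750z^2 + 2095z + 305 = 5(625z^5 + 1875z^4 + 2250z^3 + 1350z^2 + 419z + 61).

5(625z^5 + 1875z^4 + 2250z^3 + 1350z^2 + 419z + 61)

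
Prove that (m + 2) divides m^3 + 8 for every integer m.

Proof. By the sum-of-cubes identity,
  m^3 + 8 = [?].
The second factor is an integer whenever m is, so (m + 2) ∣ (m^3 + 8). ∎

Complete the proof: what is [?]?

(m + 2)(m^2 - 2m + 4)

a^3 + b^3 = (a + b)(a^2 - ab + b^2). With a = m, b = 2:
m^3 + 8 = (m + 2)(m^2 - 2m + 4).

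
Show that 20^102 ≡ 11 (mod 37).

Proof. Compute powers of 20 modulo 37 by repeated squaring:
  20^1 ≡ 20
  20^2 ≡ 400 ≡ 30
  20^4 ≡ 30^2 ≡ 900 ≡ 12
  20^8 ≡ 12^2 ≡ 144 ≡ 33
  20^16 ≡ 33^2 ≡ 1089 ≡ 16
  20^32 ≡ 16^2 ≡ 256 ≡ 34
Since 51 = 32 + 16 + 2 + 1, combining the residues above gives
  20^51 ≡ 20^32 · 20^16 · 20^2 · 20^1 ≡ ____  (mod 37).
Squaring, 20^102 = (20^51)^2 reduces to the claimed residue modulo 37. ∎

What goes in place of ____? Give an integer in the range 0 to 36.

Multiply the listed residues: 34 · 16 · 30 · 20 = 544 → 16320 → 326400.
Reducing modulo 37: 326400 = 8821·37 + 23, so 20^51 ≡ 23.

23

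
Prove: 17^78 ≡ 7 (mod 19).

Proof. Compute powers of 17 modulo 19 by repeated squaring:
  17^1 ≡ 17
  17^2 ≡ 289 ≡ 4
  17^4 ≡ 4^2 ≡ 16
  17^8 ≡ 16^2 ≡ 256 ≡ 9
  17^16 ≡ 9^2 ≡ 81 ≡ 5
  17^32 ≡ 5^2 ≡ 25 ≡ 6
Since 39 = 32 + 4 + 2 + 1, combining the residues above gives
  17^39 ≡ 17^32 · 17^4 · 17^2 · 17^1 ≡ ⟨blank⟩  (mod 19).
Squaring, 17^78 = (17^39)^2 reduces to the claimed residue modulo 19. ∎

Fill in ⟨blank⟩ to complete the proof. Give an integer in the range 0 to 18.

Multiply the listed residues: 6 · 16 · 4 · 17 = 96 → 384 → 6528.
Reducing modulo 19: 6528 = 343·19 + 11, so 17^39 ≡ 11.

11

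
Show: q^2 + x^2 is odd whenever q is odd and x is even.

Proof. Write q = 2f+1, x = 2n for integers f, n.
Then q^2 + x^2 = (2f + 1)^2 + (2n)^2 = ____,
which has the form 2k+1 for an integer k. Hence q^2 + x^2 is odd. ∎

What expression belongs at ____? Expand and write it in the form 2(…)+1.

2(2f^2 + 2f + 2n^2) + 1

Expanding: (2f + 1)^2 + (2n)^2 = 4f^2 + 4f + 4n^2 + 1.
Every term except the constant is even, so this is 2(2f^2 + 2f + 2n^2) + 1,
and 2f^2 + 2f + 2n^2 ∈ ℤ gives the required form.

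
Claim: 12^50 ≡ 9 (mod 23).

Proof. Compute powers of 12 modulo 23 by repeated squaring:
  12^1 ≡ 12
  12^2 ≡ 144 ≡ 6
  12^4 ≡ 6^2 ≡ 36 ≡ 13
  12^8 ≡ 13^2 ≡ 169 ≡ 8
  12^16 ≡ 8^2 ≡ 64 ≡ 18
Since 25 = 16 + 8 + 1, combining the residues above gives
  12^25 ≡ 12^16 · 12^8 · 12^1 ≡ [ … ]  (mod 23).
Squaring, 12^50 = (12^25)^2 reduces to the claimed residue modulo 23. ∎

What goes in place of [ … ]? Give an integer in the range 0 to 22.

Multiply the listed residues: 18 · 8 · 12 = 144 → 1728.
Reducing modulo 23: 1728 = 75·23 + 3, so 12^25 ≡ 3.

3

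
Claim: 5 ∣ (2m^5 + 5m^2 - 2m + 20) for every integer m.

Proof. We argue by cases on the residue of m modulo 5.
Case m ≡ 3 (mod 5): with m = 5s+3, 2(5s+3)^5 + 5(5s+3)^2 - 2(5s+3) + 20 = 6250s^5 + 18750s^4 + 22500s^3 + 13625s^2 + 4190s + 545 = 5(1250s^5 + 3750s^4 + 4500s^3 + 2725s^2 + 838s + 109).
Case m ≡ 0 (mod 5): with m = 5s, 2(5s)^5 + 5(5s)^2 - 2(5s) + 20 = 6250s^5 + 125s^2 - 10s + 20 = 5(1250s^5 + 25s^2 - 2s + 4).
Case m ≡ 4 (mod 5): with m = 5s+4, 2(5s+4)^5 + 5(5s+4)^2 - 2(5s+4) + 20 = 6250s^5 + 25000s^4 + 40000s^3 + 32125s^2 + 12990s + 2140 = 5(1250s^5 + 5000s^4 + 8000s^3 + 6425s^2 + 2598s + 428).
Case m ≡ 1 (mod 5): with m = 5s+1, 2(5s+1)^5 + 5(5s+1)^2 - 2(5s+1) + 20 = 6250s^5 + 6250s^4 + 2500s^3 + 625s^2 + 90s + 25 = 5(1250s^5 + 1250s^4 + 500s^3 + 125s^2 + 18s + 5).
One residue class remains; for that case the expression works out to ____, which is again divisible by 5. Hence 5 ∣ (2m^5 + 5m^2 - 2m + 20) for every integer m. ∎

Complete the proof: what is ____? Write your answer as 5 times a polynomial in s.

5(1250s^5 + 2500s^4 + 2000s^3 + 825s^2 + 178s + 20)

Only m ≡ 2 (mod 5) is unaccounted for. Put m = 5s+2:
2(5s+2)^5 + 5(5s+2)^2 - 2(5s+2) + 20 expands to 6250s^5 + 12500s^4 + 10000s^3 + 4125s^2 + 890s + 100,
and factoring out 5 leaves 5(1250s^5 + 2500s^4 + 2000s^3 + 825s^2 + 178s + 20).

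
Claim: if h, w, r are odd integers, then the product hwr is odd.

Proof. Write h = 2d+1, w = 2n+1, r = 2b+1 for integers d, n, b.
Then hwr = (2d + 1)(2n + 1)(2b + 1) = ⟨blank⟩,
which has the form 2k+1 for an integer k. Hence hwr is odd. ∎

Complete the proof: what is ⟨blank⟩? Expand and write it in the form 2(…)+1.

2(4bdn + 2bd + 2bn + b + 2dn + d + n) + 1

(2d + 1)(2n + 1)(2b + 1) = 8bdn + 4bd + 4bn + 2b + 4dn + 2d + 2n + 1
= 2(4bdn + 2bd + 2bn + b + 2dn + d + n) + 1.
Since 4bdn + 2bd + 2bn + b + 2dn + d + n is an integer, the product is of the form 2k+1 for an integer k.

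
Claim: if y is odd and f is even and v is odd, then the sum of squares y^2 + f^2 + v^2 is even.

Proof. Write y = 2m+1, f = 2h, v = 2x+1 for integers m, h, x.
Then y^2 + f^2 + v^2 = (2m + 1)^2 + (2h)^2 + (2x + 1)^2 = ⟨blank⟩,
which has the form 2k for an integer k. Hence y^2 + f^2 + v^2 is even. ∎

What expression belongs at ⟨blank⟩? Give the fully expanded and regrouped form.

2(2h^2 + 2m^2 + 2m + 2x^2 + 2x + 1)

(2m + 1)^2 + (2h)^2 + (2x + 1)^2 = 4h^2 + 4m^2 + 4m + 4x^2 + 4x + 2
= 2(2h^2 + 2m^2 + 2m + 2x^2 + 2x + 1).
Since 2h^2 + 2m^2 + 2m + 2x^2 + 2x + 1 is an integer, the sum of squares is of the form 2k for an integer k.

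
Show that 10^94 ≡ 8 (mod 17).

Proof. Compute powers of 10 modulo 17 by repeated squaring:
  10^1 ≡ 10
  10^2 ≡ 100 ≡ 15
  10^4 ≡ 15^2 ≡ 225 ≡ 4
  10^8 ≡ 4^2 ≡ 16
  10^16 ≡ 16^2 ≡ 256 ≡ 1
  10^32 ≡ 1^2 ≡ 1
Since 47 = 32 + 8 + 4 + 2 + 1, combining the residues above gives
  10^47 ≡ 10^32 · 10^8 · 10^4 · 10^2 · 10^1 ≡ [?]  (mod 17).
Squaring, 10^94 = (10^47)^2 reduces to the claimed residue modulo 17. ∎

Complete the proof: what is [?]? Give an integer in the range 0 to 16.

12

10^32 · 10^8 · 10^4 · 10^2 · 10^1 ≡ 1 · 16 · 4 · 15 · 10 = 9600.
9600 mod 17 = 12, so 10^47 ≡ 12 (mod 17).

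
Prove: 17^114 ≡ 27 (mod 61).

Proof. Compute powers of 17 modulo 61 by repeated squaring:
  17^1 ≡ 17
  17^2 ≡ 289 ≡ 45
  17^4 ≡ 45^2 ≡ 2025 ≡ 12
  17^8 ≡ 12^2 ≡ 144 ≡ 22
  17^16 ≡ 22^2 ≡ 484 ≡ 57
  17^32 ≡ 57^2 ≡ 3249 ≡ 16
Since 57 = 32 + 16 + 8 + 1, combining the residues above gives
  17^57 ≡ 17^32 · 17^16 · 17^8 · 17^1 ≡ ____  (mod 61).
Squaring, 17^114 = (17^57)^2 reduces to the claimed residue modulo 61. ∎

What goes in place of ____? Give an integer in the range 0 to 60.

37

Multiply the listed residues: 16 · 57 · 22 · 17 = 912 → 20064 → 341088.
Reducing modulo 61: 341088 = 5591·61 + 37, so 17^57 ≡ 37.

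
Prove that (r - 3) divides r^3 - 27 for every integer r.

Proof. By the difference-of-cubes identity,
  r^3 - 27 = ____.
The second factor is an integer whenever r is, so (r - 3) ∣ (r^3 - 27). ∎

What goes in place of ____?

Polynomial division of r^3 - 27 by r - 3 leaves remainder 0 and quotient r^2 + 3r + 9.
Hence r^3 - 27 = (r - 3)(r^2 + 3r + 9).

(r - 3)(r^2 + 3r + 9)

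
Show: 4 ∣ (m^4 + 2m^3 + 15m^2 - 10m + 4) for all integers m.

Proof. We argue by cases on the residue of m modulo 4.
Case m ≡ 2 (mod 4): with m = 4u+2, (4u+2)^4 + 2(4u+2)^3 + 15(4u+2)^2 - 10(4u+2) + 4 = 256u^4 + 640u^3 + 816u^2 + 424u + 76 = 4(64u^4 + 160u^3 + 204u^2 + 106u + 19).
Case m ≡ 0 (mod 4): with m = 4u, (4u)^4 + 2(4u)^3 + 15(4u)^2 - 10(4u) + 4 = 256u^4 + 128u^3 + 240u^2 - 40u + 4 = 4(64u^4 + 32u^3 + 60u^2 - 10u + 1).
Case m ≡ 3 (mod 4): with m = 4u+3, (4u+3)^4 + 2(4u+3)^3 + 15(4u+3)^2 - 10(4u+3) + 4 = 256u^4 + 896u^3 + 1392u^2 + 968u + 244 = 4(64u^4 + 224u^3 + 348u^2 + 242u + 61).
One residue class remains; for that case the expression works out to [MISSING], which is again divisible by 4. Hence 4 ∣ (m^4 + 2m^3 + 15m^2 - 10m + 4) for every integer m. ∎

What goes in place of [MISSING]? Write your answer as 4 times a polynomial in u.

4(64u^4 + 96u^3 + 108u^2 + 30u + 3)

The residues treated are {2, 0, 3}, so the missing case is m ≡ 1 (mod 4); write m = 4u+1.
Then (4u+1)^4 + 2(4u+1)^3 + 15(4u+1)^2 - 10(4u+1) + 4 = 256u^4 + 384u^3 + 432u^2 + 120u + 12 = 4(64u^4 + 96u^3 + 108u^2 + 30u + 3).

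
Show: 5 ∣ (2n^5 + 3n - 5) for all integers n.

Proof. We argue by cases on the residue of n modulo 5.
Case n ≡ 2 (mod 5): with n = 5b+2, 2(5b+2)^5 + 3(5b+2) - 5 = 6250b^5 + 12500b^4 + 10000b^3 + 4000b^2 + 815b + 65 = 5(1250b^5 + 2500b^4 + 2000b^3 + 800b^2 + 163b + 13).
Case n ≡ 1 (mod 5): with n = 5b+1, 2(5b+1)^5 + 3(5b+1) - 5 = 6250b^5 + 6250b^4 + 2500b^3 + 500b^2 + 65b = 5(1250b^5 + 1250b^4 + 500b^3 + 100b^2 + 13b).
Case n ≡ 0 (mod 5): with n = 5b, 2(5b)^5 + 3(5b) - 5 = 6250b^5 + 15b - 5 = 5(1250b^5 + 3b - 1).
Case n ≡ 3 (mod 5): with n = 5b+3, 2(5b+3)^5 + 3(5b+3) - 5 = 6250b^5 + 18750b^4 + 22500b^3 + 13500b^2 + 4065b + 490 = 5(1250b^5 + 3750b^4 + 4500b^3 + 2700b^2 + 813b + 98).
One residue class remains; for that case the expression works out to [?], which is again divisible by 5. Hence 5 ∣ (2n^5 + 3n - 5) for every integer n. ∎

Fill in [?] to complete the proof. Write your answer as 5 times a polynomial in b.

5(1250b^5 + 5000b^4 + 8000b^3 + 6400b^2 + 2563b + 411)

Only n ≡ 4 (mod 5) is unaccounted for. Put n = 5b+4:
2(5b+4)^5 + 3(5b+4) - 5 expands to 6250b^5 + 25000b^4 + 40000b^3 + 32000b^2 + 12815b + 2055,
and factoring out 5 leaves 5(1250b^5 + 5000b^4 + 8000b^3 + 6400b^2 + 2563b + 411).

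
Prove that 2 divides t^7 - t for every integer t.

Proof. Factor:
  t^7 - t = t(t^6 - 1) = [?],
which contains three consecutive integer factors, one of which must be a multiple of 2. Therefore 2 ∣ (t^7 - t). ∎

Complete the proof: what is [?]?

t^6 - 1 = (t^2 - 1)(t^4 + t^2 + 1), and t^2 - 1 = (t-1)(t+1).
So t(t^6 - 1) = (t - 1)t(t + 1)(t^4 + t^2 + 1).

(t - 1)t(t + 1)(t^4 + t^2 + 1)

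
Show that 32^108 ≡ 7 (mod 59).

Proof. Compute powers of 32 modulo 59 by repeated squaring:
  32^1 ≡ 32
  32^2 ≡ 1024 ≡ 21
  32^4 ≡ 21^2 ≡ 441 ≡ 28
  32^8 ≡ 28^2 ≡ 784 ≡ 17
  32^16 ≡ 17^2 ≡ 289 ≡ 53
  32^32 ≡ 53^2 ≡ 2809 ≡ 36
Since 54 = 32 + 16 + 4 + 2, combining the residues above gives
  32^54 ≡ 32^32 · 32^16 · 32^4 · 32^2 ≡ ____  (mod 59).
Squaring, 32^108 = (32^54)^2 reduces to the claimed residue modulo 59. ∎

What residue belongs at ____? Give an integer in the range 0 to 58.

32^32 · 32^16 · 32^4 · 32^2 ≡ 36 · 53 · 28 · 21 = 1121904.
1121904 mod 59 = 19, so 32^54 ≡ 19 (mod 59).

19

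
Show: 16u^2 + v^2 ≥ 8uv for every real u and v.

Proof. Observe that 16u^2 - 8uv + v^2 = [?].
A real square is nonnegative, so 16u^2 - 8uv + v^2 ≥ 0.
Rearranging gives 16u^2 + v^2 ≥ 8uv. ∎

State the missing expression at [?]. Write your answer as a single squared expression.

16u^2 - 8uv + v^2 is a perfect-square trinomial: the outer terms are (4u)^2 and (v)^2, and the cross term is -2·4u·v.
So 16u^2 - 8uv + v^2 = (4u - v)^2 ≥ 0.

(4u - v)^2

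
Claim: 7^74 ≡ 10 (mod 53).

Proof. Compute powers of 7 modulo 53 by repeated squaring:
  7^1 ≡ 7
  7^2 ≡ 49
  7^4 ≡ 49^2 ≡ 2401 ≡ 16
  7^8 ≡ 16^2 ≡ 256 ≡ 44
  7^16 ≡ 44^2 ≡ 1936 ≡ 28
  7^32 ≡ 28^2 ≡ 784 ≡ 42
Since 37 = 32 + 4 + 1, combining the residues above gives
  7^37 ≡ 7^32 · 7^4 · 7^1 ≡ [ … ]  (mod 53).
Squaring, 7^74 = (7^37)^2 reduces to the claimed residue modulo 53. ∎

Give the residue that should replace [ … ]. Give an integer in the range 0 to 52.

40

7^32 · 7^4 · 7^1 ≡ 42 · 16 · 7 = 4704.
4704 mod 53 = 40, so 7^37 ≡ 40 (mod 53).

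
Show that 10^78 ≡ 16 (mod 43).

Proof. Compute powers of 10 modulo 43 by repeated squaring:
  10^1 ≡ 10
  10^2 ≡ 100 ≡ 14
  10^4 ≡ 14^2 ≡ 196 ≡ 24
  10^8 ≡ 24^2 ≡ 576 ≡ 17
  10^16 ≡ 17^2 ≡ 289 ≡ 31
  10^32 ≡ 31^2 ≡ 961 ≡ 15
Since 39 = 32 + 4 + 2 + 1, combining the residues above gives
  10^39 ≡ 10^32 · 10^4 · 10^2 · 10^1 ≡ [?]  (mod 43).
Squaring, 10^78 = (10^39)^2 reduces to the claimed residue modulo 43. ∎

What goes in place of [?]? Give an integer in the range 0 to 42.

Multiply the listed residues: 15 · 24 · 14 · 10 = 360 → 5040 → 50400.
Reducing modulo 43: 50400 = 1172·43 + 4, so 10^39 ≡ 4.

4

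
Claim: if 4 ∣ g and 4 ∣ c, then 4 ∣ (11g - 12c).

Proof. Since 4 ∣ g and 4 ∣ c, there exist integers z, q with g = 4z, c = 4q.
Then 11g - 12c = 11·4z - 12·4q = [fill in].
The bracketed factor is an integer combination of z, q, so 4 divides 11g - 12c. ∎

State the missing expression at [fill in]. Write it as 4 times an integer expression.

4(-12q + 11z)

Each term has a factor of 4: 11·4z - 12·4q = 4·(-12q + 11z).
Since -12q + 11z is an integer, 4 ∣ (11g - 12c).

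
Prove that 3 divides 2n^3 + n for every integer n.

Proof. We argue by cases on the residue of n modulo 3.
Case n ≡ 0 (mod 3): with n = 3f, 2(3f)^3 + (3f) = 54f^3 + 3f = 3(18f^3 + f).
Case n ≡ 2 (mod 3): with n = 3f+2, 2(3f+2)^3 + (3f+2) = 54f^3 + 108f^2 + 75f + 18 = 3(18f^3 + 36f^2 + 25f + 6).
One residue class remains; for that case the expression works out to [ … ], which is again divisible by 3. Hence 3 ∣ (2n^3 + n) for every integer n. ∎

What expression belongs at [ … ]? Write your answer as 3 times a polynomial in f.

Only n ≡ 1 (mod 3) is unaccounted for. Put n = 3f+1:
2(3f+1)^3 + (3f+1) expands to 54f^3 + 54f^2 + 21f + 3,
and factoring out 3 leaves 3(18f^3 + 18f^2 + 7f + 1).

3(18f^3 + 18f^2 + 7f + 1)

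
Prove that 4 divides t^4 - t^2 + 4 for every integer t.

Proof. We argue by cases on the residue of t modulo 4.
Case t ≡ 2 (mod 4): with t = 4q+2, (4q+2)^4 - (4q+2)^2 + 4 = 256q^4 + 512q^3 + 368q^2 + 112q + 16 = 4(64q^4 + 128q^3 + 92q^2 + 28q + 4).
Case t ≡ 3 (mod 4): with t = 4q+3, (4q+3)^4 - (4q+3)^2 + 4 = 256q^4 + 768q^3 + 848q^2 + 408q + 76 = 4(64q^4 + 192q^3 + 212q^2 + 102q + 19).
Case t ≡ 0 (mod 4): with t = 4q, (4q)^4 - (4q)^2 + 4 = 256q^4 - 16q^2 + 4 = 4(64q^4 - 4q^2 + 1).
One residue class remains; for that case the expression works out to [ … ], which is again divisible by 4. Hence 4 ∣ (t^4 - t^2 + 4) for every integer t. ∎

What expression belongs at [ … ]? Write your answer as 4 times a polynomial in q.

4(64q^4 + 64q^3 + 20q^2 + 2q + 1)

The residues treated are {2, 3, 0}, so the missing case is t ≡ 1 (mod 4); write t = 4q+1.
Then (4q+1)^4 - (4q+1)^2 + 4 = 256q^4 + 256q^3 + 80q^2 + 8q + 4 = 4(64q^4 + 64q^3 + 20q^2 + 2q + 1).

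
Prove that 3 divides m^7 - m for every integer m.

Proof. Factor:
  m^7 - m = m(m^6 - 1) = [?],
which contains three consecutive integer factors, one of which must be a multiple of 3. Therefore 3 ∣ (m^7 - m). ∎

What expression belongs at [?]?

m^6 - 1 = (m^2 - 1)(m^4 + m^2 + 1), and m^2 - 1 = (m-1)(m+1).
So m(m^6 - 1) = (m - 1)m(m + 1)(m^4 + m^2 + 1).

(m - 1)m(m + 1)(m^4 + m^2 + 1)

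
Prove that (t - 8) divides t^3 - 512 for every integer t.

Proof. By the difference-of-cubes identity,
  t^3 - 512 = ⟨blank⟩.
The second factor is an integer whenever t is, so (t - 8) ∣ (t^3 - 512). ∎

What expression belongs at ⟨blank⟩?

Polynomial division of t^3 - 512 by t - 8 leaves remainder 0 and quotient t^2 + 8t + 64.
Hence t^3 - 512 = (t - 8)(t^2 + 8t + 64).

(t - 8)(t^2 + 8t + 64)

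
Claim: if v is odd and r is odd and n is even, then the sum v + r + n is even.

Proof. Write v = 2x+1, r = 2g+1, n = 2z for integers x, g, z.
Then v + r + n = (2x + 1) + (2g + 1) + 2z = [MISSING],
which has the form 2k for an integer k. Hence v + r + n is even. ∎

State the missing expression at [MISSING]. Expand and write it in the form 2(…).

2(g + x + z + 1)

Expanding: (2x + 1) + (2g + 1) + 2z = 2g + 2x + 2z + 2.
Every term is even; pulling out the factor of 2 gives 2(g + x + z + 1).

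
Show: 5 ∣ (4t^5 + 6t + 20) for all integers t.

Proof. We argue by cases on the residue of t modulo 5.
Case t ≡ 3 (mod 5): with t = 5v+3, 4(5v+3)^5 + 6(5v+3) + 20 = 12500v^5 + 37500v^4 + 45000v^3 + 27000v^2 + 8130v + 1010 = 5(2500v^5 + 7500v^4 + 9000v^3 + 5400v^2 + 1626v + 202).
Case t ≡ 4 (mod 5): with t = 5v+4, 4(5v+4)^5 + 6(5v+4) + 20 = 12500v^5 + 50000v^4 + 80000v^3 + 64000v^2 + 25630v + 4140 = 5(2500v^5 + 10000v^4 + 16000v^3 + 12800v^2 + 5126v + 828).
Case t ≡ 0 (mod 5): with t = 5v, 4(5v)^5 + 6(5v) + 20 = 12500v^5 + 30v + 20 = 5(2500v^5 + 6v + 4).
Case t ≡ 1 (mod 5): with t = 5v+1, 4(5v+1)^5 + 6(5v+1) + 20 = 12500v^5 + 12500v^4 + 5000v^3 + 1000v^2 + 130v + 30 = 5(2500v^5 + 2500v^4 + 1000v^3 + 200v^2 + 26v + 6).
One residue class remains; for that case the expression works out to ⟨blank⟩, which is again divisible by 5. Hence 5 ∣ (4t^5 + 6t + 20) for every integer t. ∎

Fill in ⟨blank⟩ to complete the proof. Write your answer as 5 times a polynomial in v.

Only t ≡ 2 (mod 5) is unaccounted for. Put t = 5v+2:
4(5v+2)^5 + 6(5v+2) + 20 expands to 12500v^5 + 25000v^4 + 20000v^3 + 8000v^2 + 1630v + 160,
and factoring out 5 leaves 5(2500v^5 + 5000v^4 + 4000v^3 + 1600v^2 + 326v + 32).

5(2500v^5 + 5000v^4 + 4000v^3 + 1600v^2 + 326v + 32)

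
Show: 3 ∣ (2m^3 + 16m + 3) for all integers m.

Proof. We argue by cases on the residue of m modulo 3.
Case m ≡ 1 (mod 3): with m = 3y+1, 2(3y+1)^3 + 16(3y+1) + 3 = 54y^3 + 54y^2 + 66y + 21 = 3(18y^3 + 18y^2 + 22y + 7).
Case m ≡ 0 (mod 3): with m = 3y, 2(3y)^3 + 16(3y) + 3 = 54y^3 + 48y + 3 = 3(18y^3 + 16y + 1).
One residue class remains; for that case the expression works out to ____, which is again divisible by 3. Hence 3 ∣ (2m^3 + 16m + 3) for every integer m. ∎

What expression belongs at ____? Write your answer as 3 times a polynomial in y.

Only m ≡ 2 (mod 3) is unaccounted for. Put m = 3y+2:
2(3y+2)^3 + 16(3y+2) + 3 expands to 54y^3 + 108y^2 + 120y + 51,
and factoring out 3 leaves 3(18y^3 + 36y^2 + 40y + 17).

3(18y^3 + 36y^2 + 40y + 17)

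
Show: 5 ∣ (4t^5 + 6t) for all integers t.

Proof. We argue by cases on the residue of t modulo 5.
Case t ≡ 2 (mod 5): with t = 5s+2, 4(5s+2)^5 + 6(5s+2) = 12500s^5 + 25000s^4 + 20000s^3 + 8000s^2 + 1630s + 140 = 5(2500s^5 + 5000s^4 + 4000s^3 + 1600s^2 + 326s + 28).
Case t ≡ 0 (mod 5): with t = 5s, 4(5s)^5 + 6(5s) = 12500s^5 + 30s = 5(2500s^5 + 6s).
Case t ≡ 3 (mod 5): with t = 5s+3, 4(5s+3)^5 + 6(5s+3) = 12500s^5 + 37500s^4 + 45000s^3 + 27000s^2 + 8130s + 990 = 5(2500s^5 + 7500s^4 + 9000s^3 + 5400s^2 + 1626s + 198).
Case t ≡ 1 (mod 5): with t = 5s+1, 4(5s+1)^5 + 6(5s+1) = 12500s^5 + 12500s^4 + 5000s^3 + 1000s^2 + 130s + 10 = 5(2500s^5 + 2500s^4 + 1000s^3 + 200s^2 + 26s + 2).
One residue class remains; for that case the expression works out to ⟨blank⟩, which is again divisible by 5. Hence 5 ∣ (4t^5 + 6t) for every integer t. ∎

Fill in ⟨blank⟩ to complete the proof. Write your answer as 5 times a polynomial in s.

5(2500s^5 + 10000s^4 + 16000s^3 + 12800s^2 + 5126s + 824)

Only t ≡ 4 (mod 5) is unaccounted for. Put t = 5s+4:
4(5s+4)^5 + 6(5s+4) expands to 12500s^5 + 50000s^4 + 80000s^3 + 64000s^2 + 25630s + 4120,
and factoring out 5 leaves 5(2500s^5 + 10000s^4 + 16000s^3 + 12800s^2 + 5126s + 824).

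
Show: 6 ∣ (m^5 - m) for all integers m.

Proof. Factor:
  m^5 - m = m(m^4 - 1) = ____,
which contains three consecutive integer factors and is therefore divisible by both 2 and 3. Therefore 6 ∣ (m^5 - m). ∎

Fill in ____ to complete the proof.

m^4 - 1 = (m^2 - 1)(m^2 + 1), and m^2 - 1 = (m-1)(m+1).
So m(m^4 - 1) = (m - 1)m(m + 1)(m^2 + 1).

(m - 1)m(m + 1)(m^2 + 1)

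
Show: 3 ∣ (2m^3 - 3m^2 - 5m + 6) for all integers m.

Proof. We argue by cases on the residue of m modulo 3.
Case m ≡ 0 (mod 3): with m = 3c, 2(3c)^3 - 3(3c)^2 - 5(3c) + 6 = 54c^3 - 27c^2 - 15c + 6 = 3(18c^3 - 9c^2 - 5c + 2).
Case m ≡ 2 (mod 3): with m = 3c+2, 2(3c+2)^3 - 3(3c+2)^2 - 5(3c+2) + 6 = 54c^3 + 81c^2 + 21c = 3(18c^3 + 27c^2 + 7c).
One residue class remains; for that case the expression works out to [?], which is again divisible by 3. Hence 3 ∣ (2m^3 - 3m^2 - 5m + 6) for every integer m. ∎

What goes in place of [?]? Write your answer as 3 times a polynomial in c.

Only m ≡ 1 (mod 3) is unaccounted for. Put m = 3c+1:
2(3c+1)^3 - 3(3c+1)^2 - 5(3c+1) + 6 expands to 54c^3 + 27c^2 - 15c,
and factoring out 3 leaves 3(18c^3 + 9c^2 - 5c).

3(18c^3 + 9c^2 - 5c)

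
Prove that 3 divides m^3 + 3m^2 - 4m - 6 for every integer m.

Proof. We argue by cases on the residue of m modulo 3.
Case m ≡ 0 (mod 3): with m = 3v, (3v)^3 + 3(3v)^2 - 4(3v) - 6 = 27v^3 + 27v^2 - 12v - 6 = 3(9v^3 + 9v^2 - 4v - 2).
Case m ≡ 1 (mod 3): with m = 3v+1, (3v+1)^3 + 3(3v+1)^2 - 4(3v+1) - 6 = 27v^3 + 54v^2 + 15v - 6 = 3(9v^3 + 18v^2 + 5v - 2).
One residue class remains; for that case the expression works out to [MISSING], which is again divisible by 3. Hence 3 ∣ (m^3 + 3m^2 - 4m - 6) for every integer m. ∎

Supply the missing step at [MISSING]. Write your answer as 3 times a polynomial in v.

3(9v^3 + 27v^2 + 20v + 2)

The residues treated are {0, 1}, so the missing case is m ≡ 2 (mod 3); write m = 3v+2.
Then (3v+2)^3 + 3(3v+2)^2 - 4(3v+2) - 6 = 27v^3 + 81v^2 + 60v + 6 = 3(9v^3 + 27v^2 + 20v + 2).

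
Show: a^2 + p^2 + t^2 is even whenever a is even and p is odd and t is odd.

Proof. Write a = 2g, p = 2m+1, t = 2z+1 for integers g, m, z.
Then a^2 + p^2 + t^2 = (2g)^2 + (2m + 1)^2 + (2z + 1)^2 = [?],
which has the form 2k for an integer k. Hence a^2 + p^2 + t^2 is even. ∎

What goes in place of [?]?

Expanding: (2g)^2 + (2m + 1)^2 + (2z + 1)^2 = 4g^2 + 4m^2 + 4m + 4z^2 + 4z + 2.
Every term is even; pulling out the factor of 2 gives 2(2g^2 + 2m^2 + 2m + 2z^2 + 2z + 1).

2(2g^2 + 2m^2 + 2m + 2z^2 + 2z + 1)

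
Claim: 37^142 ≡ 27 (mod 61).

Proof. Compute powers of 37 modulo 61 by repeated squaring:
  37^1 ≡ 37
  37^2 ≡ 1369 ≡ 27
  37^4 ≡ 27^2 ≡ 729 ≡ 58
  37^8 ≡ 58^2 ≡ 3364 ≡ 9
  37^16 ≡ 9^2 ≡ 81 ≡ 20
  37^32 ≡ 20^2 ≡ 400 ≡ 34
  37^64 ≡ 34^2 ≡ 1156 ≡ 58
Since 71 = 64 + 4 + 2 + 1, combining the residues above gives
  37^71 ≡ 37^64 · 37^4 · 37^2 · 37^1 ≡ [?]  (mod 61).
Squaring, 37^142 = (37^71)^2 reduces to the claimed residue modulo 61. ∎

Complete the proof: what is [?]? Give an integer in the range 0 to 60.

24

37^64 · 37^4 · 37^2 · 37^1 ≡ 58 · 58 · 27 · 37 = 3360636.
3360636 mod 61 = 24, so 37^71 ≡ 24 (mod 61).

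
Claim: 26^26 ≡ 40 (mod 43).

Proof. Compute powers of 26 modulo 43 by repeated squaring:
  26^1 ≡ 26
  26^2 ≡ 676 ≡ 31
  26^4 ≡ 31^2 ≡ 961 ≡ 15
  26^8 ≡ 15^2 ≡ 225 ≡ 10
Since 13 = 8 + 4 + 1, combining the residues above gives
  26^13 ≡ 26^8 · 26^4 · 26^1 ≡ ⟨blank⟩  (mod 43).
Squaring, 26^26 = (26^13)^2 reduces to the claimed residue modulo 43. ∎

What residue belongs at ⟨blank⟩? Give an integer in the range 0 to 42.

26^8 · 26^4 · 26^1 ≡ 10 · 15 · 26 = 3900.
3900 mod 43 = 30, so 26^13 ≡ 30 (mod 43).

30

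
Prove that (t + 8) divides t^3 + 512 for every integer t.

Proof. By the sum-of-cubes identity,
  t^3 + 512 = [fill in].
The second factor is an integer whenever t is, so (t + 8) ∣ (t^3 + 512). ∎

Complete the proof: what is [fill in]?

(t + 8)(t^2 - 8t + 64)

a^3 + b^3 = (a + b)(a^2 - ab + b^2). With a = t, b = 8:
t^3 + 512 = (t + 8)(t^2 - 8t + 64).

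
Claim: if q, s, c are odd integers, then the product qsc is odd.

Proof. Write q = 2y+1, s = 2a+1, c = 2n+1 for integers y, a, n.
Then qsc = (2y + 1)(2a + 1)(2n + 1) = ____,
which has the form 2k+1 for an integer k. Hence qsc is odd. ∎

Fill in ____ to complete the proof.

2(4any + 2an + 2ay + a + 2ny + n + y) + 1

Expanding: (2y + 1)(2a + 1)(2n + 1) = 8any + 4an + 4ay + 2a + 4ny + 2n + 2y + 1.
Every term except the constant is even, so this is 2(4any + 2an + 2ay + a + 2ny + n + y) + 1,
and 4any + 2an + 2ay + a + 2ny + n + y ∈ ℤ gives the required form.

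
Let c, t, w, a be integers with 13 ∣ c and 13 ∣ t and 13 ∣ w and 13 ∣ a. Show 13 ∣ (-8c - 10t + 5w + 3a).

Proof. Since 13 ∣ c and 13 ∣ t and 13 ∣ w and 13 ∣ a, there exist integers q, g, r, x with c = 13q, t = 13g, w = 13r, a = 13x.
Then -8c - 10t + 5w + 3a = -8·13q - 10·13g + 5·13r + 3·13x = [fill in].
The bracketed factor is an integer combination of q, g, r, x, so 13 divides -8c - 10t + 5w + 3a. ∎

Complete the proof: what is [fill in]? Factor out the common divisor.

13(-10g - 8q + 5r + 3x)

Each term has a factor of 13: -8·13q - 10·13g + 5·13r + 3·13x = 13·(-10g - 8q + 5r + 3x).
Since -10g - 8q + 5r + 3x is an integer, 13 ∣ (-8c - 10t + 5w + 3a).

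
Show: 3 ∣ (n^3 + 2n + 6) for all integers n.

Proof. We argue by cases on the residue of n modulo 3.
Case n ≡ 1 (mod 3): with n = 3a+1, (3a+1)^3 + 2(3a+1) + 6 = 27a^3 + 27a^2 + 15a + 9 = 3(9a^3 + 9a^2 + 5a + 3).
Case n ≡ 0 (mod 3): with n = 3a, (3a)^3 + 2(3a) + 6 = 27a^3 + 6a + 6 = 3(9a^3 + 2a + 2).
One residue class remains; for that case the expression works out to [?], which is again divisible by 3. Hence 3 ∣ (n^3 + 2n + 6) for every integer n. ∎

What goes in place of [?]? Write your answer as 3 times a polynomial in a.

3(9a^3 + 18a^2 + 14a + 6)

Only n ≡ 2 (mod 3) is unaccounted for. Put n = 3a+2:
(3a+2)^3 + 2(3a+2) + 6 expands to 27a^3 + 54a^2 + 42a + 18,
and factoring out 3 leaves 3(9a^3 + 18a^2 + 14a + 6).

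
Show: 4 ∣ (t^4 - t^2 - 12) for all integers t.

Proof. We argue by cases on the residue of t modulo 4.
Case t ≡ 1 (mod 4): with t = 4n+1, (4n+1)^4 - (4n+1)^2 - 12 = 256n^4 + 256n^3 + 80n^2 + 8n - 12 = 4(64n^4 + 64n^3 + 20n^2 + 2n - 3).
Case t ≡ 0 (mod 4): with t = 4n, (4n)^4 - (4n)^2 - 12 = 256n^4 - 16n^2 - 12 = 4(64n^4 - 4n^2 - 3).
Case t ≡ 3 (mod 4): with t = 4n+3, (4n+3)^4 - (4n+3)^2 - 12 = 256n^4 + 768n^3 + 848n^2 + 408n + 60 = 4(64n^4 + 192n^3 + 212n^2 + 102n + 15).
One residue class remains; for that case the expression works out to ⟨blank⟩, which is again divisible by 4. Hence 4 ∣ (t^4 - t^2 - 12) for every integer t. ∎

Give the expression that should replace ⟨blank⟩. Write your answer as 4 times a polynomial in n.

The residues treated are {1, 0, 3}, so the missing case is t ≡ 2 (mod 4); write t = 4n+2.
Then (4n+2)^4 - (4n+2)^2 - 12 = 256n^4 + 512n^3 + 368n^2 + 112n = 4(64n^4 + 128n^3 + 92n^2 + 28n).

4(64n^4 + 128n^3 + 92n^2 + 28n)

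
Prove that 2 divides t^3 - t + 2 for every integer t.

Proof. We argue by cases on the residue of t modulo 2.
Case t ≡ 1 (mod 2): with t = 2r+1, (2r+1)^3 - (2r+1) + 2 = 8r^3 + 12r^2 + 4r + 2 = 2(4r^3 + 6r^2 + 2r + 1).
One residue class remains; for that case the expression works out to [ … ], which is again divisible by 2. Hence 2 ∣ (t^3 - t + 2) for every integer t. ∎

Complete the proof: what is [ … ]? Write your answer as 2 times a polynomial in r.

2(4r^3 - r + 1)

The residues treated are {1}, so the missing case is t ≡ 0 (mod 2); write t = 2r.
Then (2r)^3 - (2r) + 2 = 8r^3 - 2r + 2 = 2(4r^3 - r + 1).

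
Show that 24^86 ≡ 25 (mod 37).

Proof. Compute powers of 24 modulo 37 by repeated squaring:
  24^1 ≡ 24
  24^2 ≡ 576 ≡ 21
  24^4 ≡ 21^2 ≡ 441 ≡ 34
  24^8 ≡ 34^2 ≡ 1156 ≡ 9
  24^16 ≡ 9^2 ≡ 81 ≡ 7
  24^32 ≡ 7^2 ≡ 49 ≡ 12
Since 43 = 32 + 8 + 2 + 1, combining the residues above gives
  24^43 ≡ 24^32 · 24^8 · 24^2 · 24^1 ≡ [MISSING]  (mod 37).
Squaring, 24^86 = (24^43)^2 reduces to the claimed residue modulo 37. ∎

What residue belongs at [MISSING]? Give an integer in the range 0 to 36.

Multiply the listed residues: 12 · 9 · 21 · 24 = 108 → 2268 → 54432.
Reducing modulo 37: 54432 = 1471·37 + 5, so 24^43 ≡ 5.

5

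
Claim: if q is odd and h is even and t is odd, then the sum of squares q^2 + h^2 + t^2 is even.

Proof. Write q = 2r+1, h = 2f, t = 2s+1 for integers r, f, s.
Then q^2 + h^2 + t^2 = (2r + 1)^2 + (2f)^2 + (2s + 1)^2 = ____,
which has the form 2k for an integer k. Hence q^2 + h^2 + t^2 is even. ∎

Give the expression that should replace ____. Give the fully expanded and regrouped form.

Expanding: (2r + 1)^2 + (2f)^2 + (2s + 1)^2 = 4f^2 + 4r^2 + 4r + 4s^2 + 4s + 2.
Every term is even; pulling out the factor of 2 gives 2(2f^2 + 2r^2 + 2r + 2s^2 + 2s + 1).

2(2f^2 + 2r^2 + 2r + 2s^2 + 2s + 1)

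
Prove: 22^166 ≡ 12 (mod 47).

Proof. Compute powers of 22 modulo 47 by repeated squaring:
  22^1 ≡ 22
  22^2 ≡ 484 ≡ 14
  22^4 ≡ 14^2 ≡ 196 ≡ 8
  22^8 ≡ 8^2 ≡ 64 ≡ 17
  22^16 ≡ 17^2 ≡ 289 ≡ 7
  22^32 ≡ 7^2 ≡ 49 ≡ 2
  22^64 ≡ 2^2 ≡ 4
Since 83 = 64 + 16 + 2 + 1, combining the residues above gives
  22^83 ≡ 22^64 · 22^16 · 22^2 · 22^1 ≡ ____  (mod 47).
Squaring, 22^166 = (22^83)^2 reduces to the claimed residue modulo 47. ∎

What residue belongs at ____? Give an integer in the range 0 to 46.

22^64 · 22^16 · 22^2 · 22^1 ≡ 4 · 7 · 14 · 22 = 8624.
8624 mod 47 = 23, so 22^83 ≡ 23 (mod 47).

23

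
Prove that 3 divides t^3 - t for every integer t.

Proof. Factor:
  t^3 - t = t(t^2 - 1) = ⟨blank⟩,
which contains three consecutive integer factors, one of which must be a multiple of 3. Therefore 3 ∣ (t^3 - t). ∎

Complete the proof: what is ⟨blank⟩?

t(t^2 - 1) = t(t - 1)(t + 1) = (t - 1)t(t + 1).
These three factors are consecutive integers, so their product is divisible by 3.

(t - 1)t(t + 1)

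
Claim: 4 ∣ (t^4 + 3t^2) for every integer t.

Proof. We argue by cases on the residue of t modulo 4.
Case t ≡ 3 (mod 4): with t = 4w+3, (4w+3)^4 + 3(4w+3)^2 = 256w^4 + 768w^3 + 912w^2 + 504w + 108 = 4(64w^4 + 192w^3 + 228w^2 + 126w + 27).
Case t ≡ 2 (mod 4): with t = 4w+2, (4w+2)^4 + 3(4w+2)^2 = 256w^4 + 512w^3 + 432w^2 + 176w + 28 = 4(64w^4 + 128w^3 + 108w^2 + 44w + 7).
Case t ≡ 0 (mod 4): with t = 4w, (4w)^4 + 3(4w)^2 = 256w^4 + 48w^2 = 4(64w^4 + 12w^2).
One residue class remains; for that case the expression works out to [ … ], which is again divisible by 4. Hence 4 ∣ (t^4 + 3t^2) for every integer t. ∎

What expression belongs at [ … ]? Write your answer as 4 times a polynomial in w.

4(64w^4 + 64w^3 + 36w^2 + 10w + 1)

Only t ≡ 1 (mod 4) is unaccounted for. Put t = 4w+1:
(4w+1)^4 + 3(4w+1)^2 expands to 256w^4 + 256w^3 + 144w^2 + 40w + 4,
and factoring out 4 leaves 4(64w^4 + 64w^3 + 36w^2 + 10w + 1).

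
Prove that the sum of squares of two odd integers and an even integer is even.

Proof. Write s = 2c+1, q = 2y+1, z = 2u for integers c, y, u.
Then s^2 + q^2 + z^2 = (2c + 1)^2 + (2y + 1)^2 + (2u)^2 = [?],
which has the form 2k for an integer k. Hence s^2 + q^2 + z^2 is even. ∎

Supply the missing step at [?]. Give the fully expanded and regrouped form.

Expanding: (2c + 1)^2 + (2y + 1)^2 + (2u)^2 = 4c^2 + 4c + 4u^2 + 4y^2 + 4y + 2.
Every term is even; pulling out the factor of 2 gives 2(2c^2 + 2c + 2u^2 + 2y^2 + 2y + 1).

2(2c^2 + 2c + 2u^2 + 2y^2 + 2y + 1)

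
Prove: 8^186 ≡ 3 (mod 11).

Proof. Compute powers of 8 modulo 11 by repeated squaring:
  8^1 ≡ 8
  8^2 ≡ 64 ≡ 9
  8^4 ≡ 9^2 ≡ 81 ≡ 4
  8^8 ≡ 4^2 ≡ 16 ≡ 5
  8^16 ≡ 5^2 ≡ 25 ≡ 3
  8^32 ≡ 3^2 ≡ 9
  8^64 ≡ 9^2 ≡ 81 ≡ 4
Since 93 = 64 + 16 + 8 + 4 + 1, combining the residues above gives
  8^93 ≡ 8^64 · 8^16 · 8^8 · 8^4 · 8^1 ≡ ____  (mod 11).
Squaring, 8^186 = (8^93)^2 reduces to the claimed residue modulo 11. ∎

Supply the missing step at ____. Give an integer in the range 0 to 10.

6

8^64 · 8^16 · 8^8 · 8^4 · 8^1 ≡ 4 · 3 · 5 · 4 · 8 = 1920.
1920 mod 11 = 6, so 8^93 ≡ 6 (mod 11).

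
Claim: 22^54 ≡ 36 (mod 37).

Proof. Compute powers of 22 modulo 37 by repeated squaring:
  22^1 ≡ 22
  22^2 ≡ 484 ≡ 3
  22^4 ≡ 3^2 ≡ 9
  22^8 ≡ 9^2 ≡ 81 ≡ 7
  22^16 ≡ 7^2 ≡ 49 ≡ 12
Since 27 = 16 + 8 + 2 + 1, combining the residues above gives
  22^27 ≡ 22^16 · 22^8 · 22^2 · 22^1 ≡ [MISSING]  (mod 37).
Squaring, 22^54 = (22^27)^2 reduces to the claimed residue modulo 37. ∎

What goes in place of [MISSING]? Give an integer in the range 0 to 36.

31

Multiply the listed residues: 12 · 7 · 3 · 22 = 84 → 252 → 5544.
Reducing modulo 37: 5544 = 149·37 + 31, so 22^27 ≡ 31.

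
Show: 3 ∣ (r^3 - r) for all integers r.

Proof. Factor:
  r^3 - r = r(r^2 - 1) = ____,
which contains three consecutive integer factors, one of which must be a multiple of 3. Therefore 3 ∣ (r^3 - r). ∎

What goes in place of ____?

r(r^2 - 1) = r(r - 1)(r + 1) = (r - 1)r(r + 1).
These three factors are consecutive integers, so their product is divisible by 3.

(r - 1)r(r + 1)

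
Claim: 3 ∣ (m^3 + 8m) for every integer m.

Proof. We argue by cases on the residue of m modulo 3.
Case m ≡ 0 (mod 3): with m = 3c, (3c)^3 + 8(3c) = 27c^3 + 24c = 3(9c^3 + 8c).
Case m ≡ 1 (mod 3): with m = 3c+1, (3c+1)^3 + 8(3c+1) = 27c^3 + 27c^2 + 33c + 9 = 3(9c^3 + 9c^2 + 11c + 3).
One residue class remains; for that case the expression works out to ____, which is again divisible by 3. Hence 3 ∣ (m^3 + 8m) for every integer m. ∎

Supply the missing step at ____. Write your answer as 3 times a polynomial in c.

3(9c^3 + 18c^2 + 20c + 8)

The residues treated are {0, 1}, so the missing case is m ≡ 2 (mod 3); write m = 3c+2.
Then (3c+2)^3 + 8(3c+2) = 27c^3 + 54c^2 + 60c + 24 = 3(9c^3 + 18c^2 + 20c + 8).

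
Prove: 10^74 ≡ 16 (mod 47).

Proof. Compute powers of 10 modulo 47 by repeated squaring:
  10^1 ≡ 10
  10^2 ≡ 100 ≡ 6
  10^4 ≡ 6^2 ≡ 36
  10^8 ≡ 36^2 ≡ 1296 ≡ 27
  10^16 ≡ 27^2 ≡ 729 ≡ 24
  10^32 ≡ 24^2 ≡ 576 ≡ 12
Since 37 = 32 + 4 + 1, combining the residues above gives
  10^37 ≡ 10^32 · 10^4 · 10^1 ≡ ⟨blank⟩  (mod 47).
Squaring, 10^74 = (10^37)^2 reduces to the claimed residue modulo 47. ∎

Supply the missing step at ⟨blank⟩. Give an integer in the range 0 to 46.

43

10^32 · 10^4 · 10^1 ≡ 12 · 36 · 10 = 4320.
4320 mod 47 = 43, so 10^37 ≡ 43 (mod 47).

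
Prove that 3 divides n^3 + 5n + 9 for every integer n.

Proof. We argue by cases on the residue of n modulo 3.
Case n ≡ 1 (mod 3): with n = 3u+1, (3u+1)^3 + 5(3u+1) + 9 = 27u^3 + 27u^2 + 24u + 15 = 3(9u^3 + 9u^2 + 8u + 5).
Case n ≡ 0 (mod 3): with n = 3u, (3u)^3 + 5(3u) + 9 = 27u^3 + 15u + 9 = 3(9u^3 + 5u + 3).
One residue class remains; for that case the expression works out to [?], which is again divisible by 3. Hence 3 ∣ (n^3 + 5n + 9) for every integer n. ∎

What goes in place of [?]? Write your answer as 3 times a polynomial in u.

3(9u^3 + 18u^2 + 17u + 9)

Only n ≡ 2 (mod 3) is unaccounted for. Put n = 3u+2:
(3u+2)^3 + 5(3u+2) + 9 expands to 27u^3 + 54u^2 + 51u + 27,
and factoring out 3 leaves 3(9u^3 + 18u^2 + 17u + 9).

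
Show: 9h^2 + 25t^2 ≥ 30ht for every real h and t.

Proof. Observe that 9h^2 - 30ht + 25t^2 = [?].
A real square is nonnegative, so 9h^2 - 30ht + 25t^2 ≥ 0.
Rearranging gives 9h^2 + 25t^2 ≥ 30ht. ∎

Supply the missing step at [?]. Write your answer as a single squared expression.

9h^2 - 30ht + 25t^2 is a perfect-square trinomial: the outer terms are (3h)^2 and (5t)^2, and the cross term is -2·3h·5t.
So 9h^2 - 30ht + 25t^2 = (3h - 5t)^2 ≥ 0.

(3h - 5t)^2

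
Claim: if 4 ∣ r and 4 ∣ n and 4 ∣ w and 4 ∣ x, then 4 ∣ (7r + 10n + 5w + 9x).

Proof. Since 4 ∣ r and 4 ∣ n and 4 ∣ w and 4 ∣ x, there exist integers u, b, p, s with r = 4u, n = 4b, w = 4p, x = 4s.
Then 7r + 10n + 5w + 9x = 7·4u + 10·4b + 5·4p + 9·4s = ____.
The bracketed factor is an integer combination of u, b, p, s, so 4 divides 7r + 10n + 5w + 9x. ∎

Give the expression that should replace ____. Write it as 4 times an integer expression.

Each term has a factor of 4: 7·4u + 10·4b + 5·4p + 9·4s = 4·(10b + 5p + 9s + 7u).
Since 10b + 5p + 9s + 7u is an integer, 4 ∣ (7r + 10n + 5w + 9x).

4(10b + 5p + 9s + 7u)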